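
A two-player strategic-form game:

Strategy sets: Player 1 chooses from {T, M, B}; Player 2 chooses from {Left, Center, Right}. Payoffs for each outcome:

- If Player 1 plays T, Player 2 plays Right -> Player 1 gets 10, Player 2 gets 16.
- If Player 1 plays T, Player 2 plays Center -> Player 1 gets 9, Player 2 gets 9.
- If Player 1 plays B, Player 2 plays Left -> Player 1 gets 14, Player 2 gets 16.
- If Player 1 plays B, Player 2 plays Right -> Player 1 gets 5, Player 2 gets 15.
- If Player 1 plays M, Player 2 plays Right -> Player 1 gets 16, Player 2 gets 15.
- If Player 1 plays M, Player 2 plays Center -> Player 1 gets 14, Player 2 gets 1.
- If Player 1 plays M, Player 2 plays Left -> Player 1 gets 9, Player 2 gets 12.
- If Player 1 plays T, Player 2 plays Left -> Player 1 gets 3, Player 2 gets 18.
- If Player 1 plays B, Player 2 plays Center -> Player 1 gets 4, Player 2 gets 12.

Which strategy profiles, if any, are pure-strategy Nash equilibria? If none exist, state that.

Pure-strategy Nash equilibria: (M, Right) and (B, Left)

(T, Left): Player 1 can switch to M (3 → 9). Not NE.
(T, Center): Player 1 can switch to M (9 → 14). Not NE.
(T, Right): Player 1 can switch to M (10 → 16). Not NE.
(M, Left): Player 1 can switch to B (9 → 14). Not NE.
(M, Center): Player 2 can switch to Left (1 → 12). Not NE.
(M, Right): Player 1 gets 16, best alternative 10; Player 2 gets 15, best alternative 12. No profitable deviation — NE.
(B, Left): Player 1 gets 14, best alternative 9; Player 2 gets 16, best alternative 15. No profitable deviation — NE.
(B, Center): Player 1 can switch to T (4 → 9). Not NE.
(B, Right): Player 1 can switch to T (5 → 10). Not NE.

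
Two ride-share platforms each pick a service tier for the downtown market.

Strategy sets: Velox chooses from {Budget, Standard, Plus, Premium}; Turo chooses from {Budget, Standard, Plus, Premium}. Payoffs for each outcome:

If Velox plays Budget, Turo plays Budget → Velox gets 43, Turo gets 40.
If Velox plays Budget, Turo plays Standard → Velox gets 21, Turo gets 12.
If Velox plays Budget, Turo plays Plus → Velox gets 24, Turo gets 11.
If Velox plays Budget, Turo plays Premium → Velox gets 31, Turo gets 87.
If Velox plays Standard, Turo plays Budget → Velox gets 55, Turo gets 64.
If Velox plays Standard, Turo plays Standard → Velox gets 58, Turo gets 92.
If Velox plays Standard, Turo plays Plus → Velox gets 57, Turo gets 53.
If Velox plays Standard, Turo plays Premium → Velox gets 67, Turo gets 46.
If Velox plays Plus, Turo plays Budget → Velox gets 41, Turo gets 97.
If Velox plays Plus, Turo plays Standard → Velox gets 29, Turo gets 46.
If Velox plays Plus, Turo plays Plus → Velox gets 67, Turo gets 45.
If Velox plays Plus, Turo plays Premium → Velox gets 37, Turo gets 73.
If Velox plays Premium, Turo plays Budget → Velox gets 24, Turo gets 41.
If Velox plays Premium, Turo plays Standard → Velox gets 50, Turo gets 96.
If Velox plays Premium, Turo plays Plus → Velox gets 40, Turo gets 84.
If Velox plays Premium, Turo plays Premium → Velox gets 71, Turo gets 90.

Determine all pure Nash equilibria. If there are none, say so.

(Budget, Budget): Velox can switch to Standard (43 → 55). Not NE.
(Budget, Standard): Velox can switch to Standard (21 → 58). Not NE.
(Budget, Plus): Velox can switch to Standard (24 → 57). Not NE.
(Budget, Premium): Velox can switch to Standard (31 → 67). Not NE.
(Standard, Budget): Turo can switch to Standard (64 → 92). Not NE.
(Standard, Standard): Velox gets 58, best alternative 50; Turo gets 92, best alternative 64. No profitable deviation — NE.
(Standard, Plus): Velox can switch to Plus (57 → 67). Not NE.
(Standard, Premium): Velox can switch to Premium (67 → 71). Not NE.
(Plus, Budget): Velox can switch to Budget (41 → 43). Not NE.
(The remaining 7 profiles each have a profitable deviation by the same check.)

The unique pure-strategy Nash equilibrium is (Standard, Standard).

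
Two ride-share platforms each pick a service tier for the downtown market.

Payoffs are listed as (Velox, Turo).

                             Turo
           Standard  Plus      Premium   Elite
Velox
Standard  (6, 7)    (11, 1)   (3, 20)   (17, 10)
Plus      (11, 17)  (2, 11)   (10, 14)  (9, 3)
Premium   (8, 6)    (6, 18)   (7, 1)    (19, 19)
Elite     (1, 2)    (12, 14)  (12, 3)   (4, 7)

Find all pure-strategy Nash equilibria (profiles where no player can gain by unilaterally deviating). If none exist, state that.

(Plus, Standard), (Premium, Elite), (Elite, Plus)

Velox against Standard: payoffs 6, 11, 8, 1 → best response Plus.
Velox against Plus: payoffs 11, 2, 6, 12 → best response Elite.
Velox against Premium: payoffs 3, 10, 7, 12 → best response Elite.
Velox against Elite: payoffs 17, 9, 19, 4 → best response Premium.
Turo against Standard: payoffs 7, 1, 20, 10 → best response Premium.
Turo against Plus: payoffs 17, 11, 14, 3 → best response Standard.
Turo against Premium: payoffs 6, 18, 1, 19 → best response Elite.
Turo against Elite: payoffs 2, 14, 3, 7 → best response Plus.
Mutual best responses: (Plus, Standard); (Premium, Elite); (Elite, Plus).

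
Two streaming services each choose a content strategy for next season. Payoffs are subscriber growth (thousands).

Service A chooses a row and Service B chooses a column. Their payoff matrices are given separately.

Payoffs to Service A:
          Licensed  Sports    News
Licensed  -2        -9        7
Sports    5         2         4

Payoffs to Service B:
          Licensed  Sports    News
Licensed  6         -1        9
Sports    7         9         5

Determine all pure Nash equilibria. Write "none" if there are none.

(Licensed, Licensed): Service A can switch to Sports (-2 → 5). Not NE.
(Licensed, Sports): Service A can switch to Sports (-9 → 2). Not NE.
(Licensed, News): Service A gets 7, best alternative 4; Service B gets 9, best alternative 6. No profitable deviation — NE.
(Sports, Licensed): Service B can switch to Sports (7 → 9). Not NE.
(Sports, Sports): Service A gets 2, best alternative -9; Service B gets 9, best alternative 7. No profitable deviation — NE.
(Sports, News): Service A can switch to Licensed (4 → 7). Not NE.

(Licensed, News), (Sports, Sports)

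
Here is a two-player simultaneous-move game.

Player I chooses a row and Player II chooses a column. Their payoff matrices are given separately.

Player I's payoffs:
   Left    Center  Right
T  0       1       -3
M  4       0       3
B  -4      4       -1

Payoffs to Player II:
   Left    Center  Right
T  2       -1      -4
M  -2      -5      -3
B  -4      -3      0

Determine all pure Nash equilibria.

The unique pure-strategy Nash equilibrium is (M, Left).

(T, Left): Player I can switch to M (0 → 4). Not NE.
(T, Center): Player I can switch to B (1 → 4). Not NE.
(T, Right): Player I can switch to M (-3 → 3). Not NE.
(M, Left): Player I gets 4, best alternative 0; Player II gets -2, best alternative -3. No profitable deviation — NE.
(M, Center): Player I can switch to T (0 → 1). Not NE.
(M, Right): Player II can switch to Left (-3 → -2). Not NE.
(B, Left): Player I can switch to T (-4 → 0). Not NE.
(B, Center): Player II can switch to Right (-3 → 0). Not NE.
(B, Right): Player I can switch to M (-1 → 3). Not NE.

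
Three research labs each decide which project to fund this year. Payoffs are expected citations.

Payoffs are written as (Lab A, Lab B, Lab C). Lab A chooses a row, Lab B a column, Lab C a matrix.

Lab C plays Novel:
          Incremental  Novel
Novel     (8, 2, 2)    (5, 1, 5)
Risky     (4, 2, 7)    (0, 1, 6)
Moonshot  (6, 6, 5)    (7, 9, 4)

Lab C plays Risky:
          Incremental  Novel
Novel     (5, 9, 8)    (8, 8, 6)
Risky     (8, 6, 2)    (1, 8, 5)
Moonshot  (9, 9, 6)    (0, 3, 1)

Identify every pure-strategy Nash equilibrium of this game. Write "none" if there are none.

(Novel, Incremental, Novel): Lab C can switch to Risky (2 → 8). Not NE.
(Novel, Incremental, Risky): Lab A can switch to Risky (5 → 8). Not NE.
(Novel, Novel, Novel): Lab A can switch to Moonshot (5 → 7). Not NE.
(Novel, Novel, Risky): Lab B can switch to Incremental (8 → 9). Not NE.
(Risky, Incremental, Novel): Lab A can switch to Novel (4 → 8). Not NE.
(Risky, Incremental, Risky): Lab A can switch to Moonshot (8 → 9). Not NE.
(Risky, Novel, Novel): Lab A can switch to Novel (0 → 5). Not NE.
(Risky, Novel, Risky): Lab A can switch to Novel (1 → 8). Not NE.
(Moonshot, Incremental, Risky): Lab A gets 9, best alternative 8; Lab B gets 9, best alternative 3; Lab C gets 6, best alternative 5. No profitable deviation — NE.
(Moonshot, Novel, Novel): Lab A gets 7, best alternative 5; Lab B gets 9, best alternative 6; Lab C gets 4, best alternative 1. No profitable deviation — NE.
(The remaining 2 profiles each have a profitable deviation by the same check.)

Pure-strategy Nash equilibria: (Moonshot, Incremental, Risky); (Moonshot, Novel, Novel)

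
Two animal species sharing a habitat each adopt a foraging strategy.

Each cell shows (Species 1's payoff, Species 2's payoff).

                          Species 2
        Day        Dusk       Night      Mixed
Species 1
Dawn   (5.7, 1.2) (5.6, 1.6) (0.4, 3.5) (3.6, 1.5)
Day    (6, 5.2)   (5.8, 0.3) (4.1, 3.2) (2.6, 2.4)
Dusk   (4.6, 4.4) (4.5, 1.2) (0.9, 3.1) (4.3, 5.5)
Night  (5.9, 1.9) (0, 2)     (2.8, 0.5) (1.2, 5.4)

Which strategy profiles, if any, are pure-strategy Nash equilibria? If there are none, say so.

(Day, Day); (Dusk, Mixed)

Mark each player's best response to every combination of opponents' strategies; a profile where every player is best-responding is a pure Nash equilibrium.
Species 1 against Day: payoffs 5.7, 6, 4.6, 5.9 → best response Day.
Species 1 against Dusk: payoffs 5.6, 5.8, 4.5, 0 → best response Day.
Species 1 against Night: payoffs 0.4, 4.1, 0.9, 2.8 → best response Day.
Species 1 against Mixed: payoffs 3.6, 2.6, 4.3, 1.2 → best response Dusk.
Species 2 against Dawn: payoffs 1.2, 1.6, 3.5, 1.5 → best response Night.
Species 2 against Day: payoffs 5.2, 0.3, 3.2, 2.4 → best response Day.
Species 2 against Dusk: payoffs 4.4, 1.2, 3.1, 5.5 → best response Mixed.
Species 2 against Night: payoffs 1.9, 2, 0.5, 5.4 → best response Mixed.
Mutual best responses: (Day, Day); (Dusk, Mixed).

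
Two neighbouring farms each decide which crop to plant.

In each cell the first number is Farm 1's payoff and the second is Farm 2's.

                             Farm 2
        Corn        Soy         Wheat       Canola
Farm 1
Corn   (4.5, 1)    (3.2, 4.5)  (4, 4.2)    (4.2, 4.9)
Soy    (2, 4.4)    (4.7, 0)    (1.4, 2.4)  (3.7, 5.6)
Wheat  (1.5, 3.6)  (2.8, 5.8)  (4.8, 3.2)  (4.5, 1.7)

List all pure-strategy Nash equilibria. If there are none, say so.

No pure-strategy Nash equilibrium.

Farm 1 against Corn: payoffs 4.5, 2, 1.5 → best response Corn.
Farm 1 against Soy: payoffs 3.2, 4.7, 2.8 → best response Soy.
Farm 1 against Wheat: payoffs 4, 1.4, 4.8 → best response Wheat.
Farm 1 against Canola: payoffs 4.2, 3.7, 4.5 → best response Wheat.
Farm 2 against Corn: payoffs 1, 4.5, 4.2, 4.9 → best response Canola.
Farm 2 against Soy: payoffs 4.4, 0, 2.4, 5.6 → best response Canola.
Farm 2 against Wheat: payoffs 3.6, 5.8, 3.2, 1.7 → best response Soy.
No profile is a mutual best response for all players.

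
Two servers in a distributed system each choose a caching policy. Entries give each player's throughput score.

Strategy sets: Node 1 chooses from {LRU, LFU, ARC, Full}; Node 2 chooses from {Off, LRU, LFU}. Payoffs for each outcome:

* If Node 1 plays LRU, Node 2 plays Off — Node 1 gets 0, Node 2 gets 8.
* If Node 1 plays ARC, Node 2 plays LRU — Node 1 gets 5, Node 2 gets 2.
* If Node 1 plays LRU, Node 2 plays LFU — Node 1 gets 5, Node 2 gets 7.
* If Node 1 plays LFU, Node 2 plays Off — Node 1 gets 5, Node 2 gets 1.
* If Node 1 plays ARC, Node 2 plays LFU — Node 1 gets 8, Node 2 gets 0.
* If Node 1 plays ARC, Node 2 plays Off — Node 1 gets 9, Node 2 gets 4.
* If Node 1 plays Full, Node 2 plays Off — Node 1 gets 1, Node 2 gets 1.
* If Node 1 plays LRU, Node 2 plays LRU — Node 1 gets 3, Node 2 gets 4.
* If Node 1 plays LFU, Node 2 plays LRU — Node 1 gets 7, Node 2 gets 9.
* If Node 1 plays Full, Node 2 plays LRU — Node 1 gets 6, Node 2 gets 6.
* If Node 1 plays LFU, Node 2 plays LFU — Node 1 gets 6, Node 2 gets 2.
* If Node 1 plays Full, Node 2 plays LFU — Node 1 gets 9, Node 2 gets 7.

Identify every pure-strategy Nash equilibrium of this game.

Node 1 against Off: payoffs 0, 5, 9, 1 → best response ARC.
Node 1 against LRU: payoffs 3, 7, 5, 6 → best response LFU.
Node 1 against LFU: payoffs 5, 6, 8, 9 → best response Full.
Node 2 against LRU: payoffs 8, 4, 7 → best response Off.
Node 2 against LFU: payoffs 1, 9, 2 → best response LRU.
Node 2 against ARC: payoffs 4, 2, 0 → best response Off.
Node 2 against Full: payoffs 1, 6, 7 → best response LFU.
Mutual best responses: (LFU, LRU); (ARC, Off); (Full, LFU).

(LFU, LRU) and (ARC, Off) and (Full, LFU)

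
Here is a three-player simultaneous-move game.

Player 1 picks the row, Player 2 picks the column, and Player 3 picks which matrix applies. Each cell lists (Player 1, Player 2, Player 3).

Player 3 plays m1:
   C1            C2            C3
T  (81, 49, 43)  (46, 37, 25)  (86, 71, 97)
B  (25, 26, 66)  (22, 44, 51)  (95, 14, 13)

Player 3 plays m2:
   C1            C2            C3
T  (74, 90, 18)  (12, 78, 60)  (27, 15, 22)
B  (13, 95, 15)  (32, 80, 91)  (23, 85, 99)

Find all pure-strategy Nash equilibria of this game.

Mark each player's best response to every combination of opponents' strategies; a profile where every player is best-responding is a pure Nash equilibrium.
Player 1 against (C1, m1): payoffs 81, 25 → best response T.
Player 1 against (C1, m2): payoffs 74, 13 → best response T.
Player 1 against (C2, m1): payoffs 46, 22 → best response T.
Player 1 against (C2, m2): payoffs 12, 32 → best response B.
Player 1 against (C3, m1): payoffs 86, 95 → best response B.
Player 1 against (C3, m2): payoffs 27, 23 → best response T.
Player 2 against (T, m1): payoffs 49, 37, 71 → best response C3.
Player 2 against (T, m2): payoffs 90, 78, 15 → best response C1.
Player 2 against (B, m1): payoffs 26, 44, 14 → best response C2.
Player 2 against (B, m2): payoffs 95, 80, 85 → best response C1.
Player 3 against (T, C1): payoffs 43, 18 → best response m1.
Player 3 against (T, C2): payoffs 25, 60 → best response m2.
Player 3 against (T, C3): payoffs 97, 22 → best response m1.
Player 3 against (B, C1): payoffs 66, 15 → best response m1.
Player 3 against (B, C2): payoffs 51, 91 → best response m2.
Player 3 against (B, C3): payoffs 13, 99 → best response m2.
No profile is a mutual best response for all players.

There is no pure-strategy Nash equilibrium.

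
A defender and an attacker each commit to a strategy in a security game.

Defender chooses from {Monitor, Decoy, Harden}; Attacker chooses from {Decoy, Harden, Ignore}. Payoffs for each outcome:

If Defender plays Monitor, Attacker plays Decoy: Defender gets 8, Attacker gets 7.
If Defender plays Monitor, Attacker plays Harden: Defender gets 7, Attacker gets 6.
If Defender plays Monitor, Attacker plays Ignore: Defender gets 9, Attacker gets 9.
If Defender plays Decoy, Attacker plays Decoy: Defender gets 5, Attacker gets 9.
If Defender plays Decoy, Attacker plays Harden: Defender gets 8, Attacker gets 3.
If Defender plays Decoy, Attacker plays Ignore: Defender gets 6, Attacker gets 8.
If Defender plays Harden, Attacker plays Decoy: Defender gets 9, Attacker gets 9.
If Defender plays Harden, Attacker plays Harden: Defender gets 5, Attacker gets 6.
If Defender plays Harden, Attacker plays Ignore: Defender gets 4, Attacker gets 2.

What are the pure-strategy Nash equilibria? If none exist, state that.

(Monitor, Decoy): Defender can switch to Harden (8 → 9). Not NE.
(Monitor, Harden): Defender can switch to Decoy (7 → 8). Not NE.
(Monitor, Ignore): Defender gets 9, best alternative 6; Attacker gets 9, best alternative 7. No profitable deviation — NE.
(Decoy, Decoy): Defender can switch to Monitor (5 → 8). Not NE.
(Decoy, Harden): Attacker can switch to Decoy (3 → 9). Not NE.
(Decoy, Ignore): Defender can switch to Monitor (6 → 9). Not NE.
(Harden, Decoy): Defender gets 9, best alternative 8; Attacker gets 9, best alternative 6. No profitable deviation — NE.
(Harden, Harden): Defender can switch to Monitor (5 → 7). Not NE.
(The remaining 1 profile has a profitable deviation by the same check.)

Pure-strategy Nash equilibria: (Monitor, Ignore), (Harden, Decoy)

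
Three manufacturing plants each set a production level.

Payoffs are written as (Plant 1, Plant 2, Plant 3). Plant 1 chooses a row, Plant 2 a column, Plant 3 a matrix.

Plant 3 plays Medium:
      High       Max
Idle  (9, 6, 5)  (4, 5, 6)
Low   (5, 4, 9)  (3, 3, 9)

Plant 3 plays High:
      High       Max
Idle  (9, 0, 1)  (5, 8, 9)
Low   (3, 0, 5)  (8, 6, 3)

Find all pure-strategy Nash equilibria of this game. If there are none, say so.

Mark each player's best response to every combination of opponents' strategies; a profile where every player is best-responding is a pure Nash equilibrium.
Plant 1 against (High, Medium): payoffs 9, 5 → best response Idle.
Plant 1 against (High, High): payoffs 9, 3 → best response Idle.
Plant 1 against (Max, Medium): payoffs 4, 3 → best response Idle.
Plant 1 against (Max, High): payoffs 5, 8 → best response Low.
Plant 2 against (Idle, Medium): payoffs 6, 5 → best response High.
Plant 2 against (Idle, High): payoffs 0, 8 → best response Max.
Plant 2 against (Low, Medium): payoffs 4, 3 → best response High.
Plant 2 against (Low, High): payoffs 0, 6 → best response Max.
Plant 3 against (Idle, High): payoffs 5, 1 → best response Medium.
Plant 3 against (Idle, Max): payoffs 6, 9 → best response High.
Plant 3 against (Low, High): payoffs 9, 5 → best response Medium.
Plant 3 against (Low, Max): payoffs 9, 3 → best response Medium.
Mutual best responses: (Idle, High, Medium).

(Idle, High, Medium)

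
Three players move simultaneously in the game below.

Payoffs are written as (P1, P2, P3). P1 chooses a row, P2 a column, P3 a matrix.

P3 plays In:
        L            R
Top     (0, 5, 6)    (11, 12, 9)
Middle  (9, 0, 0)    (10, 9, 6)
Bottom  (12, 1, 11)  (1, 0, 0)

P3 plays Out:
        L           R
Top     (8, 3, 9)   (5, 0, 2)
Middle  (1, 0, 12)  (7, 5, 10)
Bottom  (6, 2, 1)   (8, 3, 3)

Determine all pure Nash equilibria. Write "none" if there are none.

The pure Nash equilibria are (Top, L, Out); (Top, R, In); (Bottom, L, In); (Bottom, R, Out).

P1 against (L, In): payoffs 0, 9, 12 → best response Bottom.
P1 against (L, Out): payoffs 8, 1, 6 → best response Top.
P1 against (R, In): payoffs 11, 10, 1 → best response Top.
P1 against (R, Out): payoffs 5, 7, 8 → best response Bottom.
P2 against (Top, In): payoffs 5, 12 → best response R.
P2 against (Top, Out): payoffs 3, 0 → best response L.
P2 against (Middle, In): payoffs 0, 9 → best response R.
P2 against (Middle, Out): payoffs 0, 5 → best response R.
P2 against (Bottom, In): payoffs 1, 0 → best response L.
P2 against (Bottom, Out): payoffs 2, 3 → best response R.
P3 against (Top, L): payoffs 6, 9 → best response Out.
P3 against (Top, R): payoffs 9, 2 → best response In.
P3 against (Middle, L): payoffs 0, 12 → best response Out.
P3 against (Middle, R): payoffs 6, 10 → best response Out.
P3 against (Bottom, L): payoffs 11, 1 → best response In.
P3 against (Bottom, R): payoffs 0, 3 → best response Out.
Mutual best responses: (Top, L, Out); (Top, R, In); (Bottom, L, In); (Bottom, R, Out).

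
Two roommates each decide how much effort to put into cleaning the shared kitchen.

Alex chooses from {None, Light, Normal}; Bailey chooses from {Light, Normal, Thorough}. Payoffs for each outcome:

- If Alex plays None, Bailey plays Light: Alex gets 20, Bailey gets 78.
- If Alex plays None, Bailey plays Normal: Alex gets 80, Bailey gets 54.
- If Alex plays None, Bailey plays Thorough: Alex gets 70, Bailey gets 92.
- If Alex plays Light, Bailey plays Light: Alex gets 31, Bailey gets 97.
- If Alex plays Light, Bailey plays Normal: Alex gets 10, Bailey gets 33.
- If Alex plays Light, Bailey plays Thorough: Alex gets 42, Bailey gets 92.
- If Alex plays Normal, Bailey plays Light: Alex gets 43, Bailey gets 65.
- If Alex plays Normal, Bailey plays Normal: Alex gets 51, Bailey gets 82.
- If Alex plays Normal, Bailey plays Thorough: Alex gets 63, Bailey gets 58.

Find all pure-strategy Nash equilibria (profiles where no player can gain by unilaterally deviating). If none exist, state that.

Alex against Light: payoffs 20, 31, 43 → best response Normal.
Alex against Normal: payoffs 80, 10, 51 → best response None.
Alex against Thorough: payoffs 70, 42, 63 → best response None.
Bailey against None: payoffs 78, 54, 92 → best response Thorough.
Bailey against Light: payoffs 97, 33, 92 → best response Light.
Bailey against Normal: payoffs 65, 82, 58 → best response Normal.
Mutual best responses: (None, Thorough).

The unique pure-strategy Nash equilibrium is (None, Thorough).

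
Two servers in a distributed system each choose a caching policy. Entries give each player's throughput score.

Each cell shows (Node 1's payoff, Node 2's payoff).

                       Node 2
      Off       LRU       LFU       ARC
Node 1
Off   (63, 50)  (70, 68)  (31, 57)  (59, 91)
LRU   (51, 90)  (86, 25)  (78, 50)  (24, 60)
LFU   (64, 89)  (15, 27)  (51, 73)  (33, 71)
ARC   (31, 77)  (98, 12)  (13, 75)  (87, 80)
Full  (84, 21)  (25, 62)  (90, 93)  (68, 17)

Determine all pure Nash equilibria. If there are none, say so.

Node 1 against Off: payoffs 63, 51, 64, 31, 84 → best response Full.
Node 1 against LRU: payoffs 70, 86, 15, 98, 25 → best response ARC.
Node 1 against LFU: payoffs 31, 78, 51, 13, 90 → best response Full.
Node 1 against ARC: payoffs 59, 24, 33, 87, 68 → best response ARC.
Node 2 against Off: payoffs 50, 68, 57, 91 → best response ARC.
Node 2 against LRU: payoffs 90, 25, 50, 60 → best response Off.
Node 2 against LFU: payoffs 89, 27, 73, 71 → best response Off.
Node 2 against ARC: payoffs 77, 12, 75, 80 → best response ARC.
Node 2 against Full: payoffs 21, 62, 93, 17 → best response LFU.
Mutual best responses: (ARC, ARC); (Full, LFU).

The pure Nash equilibria are (ARC, ARC); (Full, LFU).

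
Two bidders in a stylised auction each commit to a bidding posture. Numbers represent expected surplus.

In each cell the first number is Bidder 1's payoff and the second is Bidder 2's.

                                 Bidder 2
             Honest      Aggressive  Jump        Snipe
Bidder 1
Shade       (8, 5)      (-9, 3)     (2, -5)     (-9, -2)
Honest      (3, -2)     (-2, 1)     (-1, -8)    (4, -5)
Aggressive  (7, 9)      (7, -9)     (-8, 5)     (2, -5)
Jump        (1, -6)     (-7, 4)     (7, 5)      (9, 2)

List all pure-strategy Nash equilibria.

(Shade, Honest); (Jump, Jump)

(Shade, Honest): Bidder 1 gets 8, best alternative 7; Bidder 2 gets 5, best alternative 3. No profitable deviation — NE.
(Shade, Aggressive): Bidder 1 can switch to Honest (-9 → -2). Not NE.
(Shade, Jump): Bidder 1 can switch to Jump (2 → 7). Not NE.
(Shade, Snipe): Bidder 1 can switch to Honest (-9 → 4). Not NE.
(Honest, Honest): Bidder 1 can switch to Shade (3 → 8). Not NE.
(Honest, Aggressive): Bidder 1 can switch to Aggressive (-2 → 7). Not NE.
(Honest, Jump): Bidder 1 can switch to Shade (-1 → 2). Not NE.
(Honest, Snipe): Bidder 1 can switch to Jump (4 → 9). Not NE.
(Aggressive, Honest): Bidder 1 can switch to Shade (7 → 8). Not NE.
(Jump, Jump): Bidder 1 gets 7, best alternative 2; Bidder 2 gets 5, best alternative 4. No profitable deviation — NE.
(The remaining 6 profiles each have a profitable deviation by the same check.)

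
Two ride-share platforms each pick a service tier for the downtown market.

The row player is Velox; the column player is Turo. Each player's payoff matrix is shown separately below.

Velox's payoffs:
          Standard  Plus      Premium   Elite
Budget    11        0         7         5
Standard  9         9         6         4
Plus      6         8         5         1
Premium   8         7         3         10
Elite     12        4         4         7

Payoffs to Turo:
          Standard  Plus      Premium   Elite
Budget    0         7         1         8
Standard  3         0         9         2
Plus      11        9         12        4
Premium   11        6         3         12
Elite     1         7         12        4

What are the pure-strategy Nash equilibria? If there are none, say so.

(Premium, Elite)

(Budget, Standard): Velox can switch to Elite (11 → 12). Not NE.
(Budget, Plus): Velox can switch to Standard (0 → 9). Not NE.
(Budget, Premium): Turo can switch to Plus (1 → 7). Not NE.
(Budget, Elite): Velox can switch to Premium (5 → 10). Not NE.
(Standard, Standard): Velox can switch to Budget (9 → 11). Not NE.
(Standard, Plus): Turo can switch to Standard (0 → 3). Not NE.
(Premium, Elite): Velox gets 10, best alternative 7; Turo gets 12, best alternative 11. No profitable deviation — NE.
(The remaining 13 profiles each have a profitable deviation by the same check.)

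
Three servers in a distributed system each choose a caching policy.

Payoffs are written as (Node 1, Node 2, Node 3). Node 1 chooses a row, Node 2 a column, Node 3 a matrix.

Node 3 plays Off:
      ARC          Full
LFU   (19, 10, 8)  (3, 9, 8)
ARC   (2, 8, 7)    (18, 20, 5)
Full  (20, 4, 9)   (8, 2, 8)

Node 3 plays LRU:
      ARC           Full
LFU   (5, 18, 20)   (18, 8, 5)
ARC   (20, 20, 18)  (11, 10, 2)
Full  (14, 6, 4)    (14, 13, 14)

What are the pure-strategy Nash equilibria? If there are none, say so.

Node 1 against (ARC, Off): payoffs 19, 2, 20 → best response Full.
Node 1 against (ARC, LRU): payoffs 5, 20, 14 → best response ARC.
Node 1 against (Full, Off): payoffs 3, 18, 8 → best response ARC.
Node 1 against (Full, LRU): payoffs 18, 11, 14 → best response LFU.
Node 2 against (LFU, Off): payoffs 10, 9 → best response ARC.
Node 2 against (LFU, LRU): payoffs 18, 8 → best response ARC.
Node 2 against (ARC, Off): payoffs 8, 20 → best response Full.
Node 2 against (ARC, LRU): payoffs 20, 10 → best response ARC.
Node 2 against (Full, Off): payoffs 4, 2 → best response ARC.
Node 2 against (Full, LRU): payoffs 6, 13 → best response Full.
Node 3 against (LFU, ARC): payoffs 8, 20 → best response LRU.
Node 3 against (LFU, Full): payoffs 8, 5 → best response Off.
Node 3 against (ARC, ARC): payoffs 7, 18 → best response LRU.
Node 3 against (ARC, Full): payoffs 5, 2 → best response Off.
Node 3 against (Full, ARC): payoffs 9, 4 → best response Off.
Node 3 against (Full, Full): payoffs 8, 14 → best response LRU.
Mutual best responses: (ARC, ARC, LRU); (ARC, Full, Off); (Full, ARC, Off).

The pure Nash equilibria are (ARC, ARC, LRU) and (ARC, Full, Off) and (Full, ARC, Off).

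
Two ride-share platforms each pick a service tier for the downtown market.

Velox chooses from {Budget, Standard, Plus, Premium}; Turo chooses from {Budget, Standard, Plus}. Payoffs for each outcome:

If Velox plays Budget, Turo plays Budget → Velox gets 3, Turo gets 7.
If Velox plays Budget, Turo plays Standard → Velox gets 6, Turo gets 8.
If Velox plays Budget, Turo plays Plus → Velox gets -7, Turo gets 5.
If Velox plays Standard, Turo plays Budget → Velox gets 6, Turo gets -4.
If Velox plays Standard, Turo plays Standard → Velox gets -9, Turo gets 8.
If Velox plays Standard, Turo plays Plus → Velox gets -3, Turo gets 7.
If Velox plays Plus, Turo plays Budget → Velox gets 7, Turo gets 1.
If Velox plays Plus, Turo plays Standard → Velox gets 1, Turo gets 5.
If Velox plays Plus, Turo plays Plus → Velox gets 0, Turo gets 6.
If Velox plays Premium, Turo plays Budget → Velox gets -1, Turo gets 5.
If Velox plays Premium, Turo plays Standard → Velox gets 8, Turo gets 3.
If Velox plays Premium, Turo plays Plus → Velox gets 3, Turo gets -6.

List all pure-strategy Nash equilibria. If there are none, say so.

This game has no pure Nash equilibrium.

(Budget, Budget): Velox can switch to Standard (3 → 6). Not NE.
(Budget, Standard): Velox can switch to Premium (6 → 8). Not NE.
(Budget, Plus): Velox can switch to Standard (-7 → -3). Not NE.
(Standard, Budget): Velox can switch to Plus (6 → 7). Not NE.
(Standard, Standard): Velox can switch to Budget (-9 → 6). Not NE.
(Standard, Plus): Velox can switch to Plus (-3 → 0). Not NE.
(The remaining 6 profiles each have a profitable deviation by the same check.)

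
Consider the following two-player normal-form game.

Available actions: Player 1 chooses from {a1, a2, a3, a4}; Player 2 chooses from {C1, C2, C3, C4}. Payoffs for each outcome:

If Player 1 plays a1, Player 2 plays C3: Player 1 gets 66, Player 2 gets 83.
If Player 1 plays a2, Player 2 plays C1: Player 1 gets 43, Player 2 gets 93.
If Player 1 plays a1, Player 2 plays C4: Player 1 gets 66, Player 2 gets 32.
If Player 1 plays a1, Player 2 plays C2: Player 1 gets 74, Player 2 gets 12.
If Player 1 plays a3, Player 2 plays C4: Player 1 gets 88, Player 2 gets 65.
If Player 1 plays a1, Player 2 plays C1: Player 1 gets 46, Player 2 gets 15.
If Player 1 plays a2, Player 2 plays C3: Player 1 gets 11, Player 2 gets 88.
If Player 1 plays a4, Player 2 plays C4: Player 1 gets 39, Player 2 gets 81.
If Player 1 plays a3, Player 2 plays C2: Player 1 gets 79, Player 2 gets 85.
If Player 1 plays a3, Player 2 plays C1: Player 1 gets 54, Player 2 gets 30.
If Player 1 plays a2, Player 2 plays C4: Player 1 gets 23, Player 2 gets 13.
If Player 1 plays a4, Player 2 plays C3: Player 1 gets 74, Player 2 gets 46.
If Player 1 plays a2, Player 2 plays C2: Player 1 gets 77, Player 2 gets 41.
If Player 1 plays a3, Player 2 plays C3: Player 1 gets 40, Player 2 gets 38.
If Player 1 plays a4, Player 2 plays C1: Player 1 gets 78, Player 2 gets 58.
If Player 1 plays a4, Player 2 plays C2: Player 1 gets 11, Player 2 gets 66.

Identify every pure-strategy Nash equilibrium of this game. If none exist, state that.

Pure NE: (a3, C2)

Check each profile: it is a Nash equilibrium iff no player can strictly gain by switching unilaterally.
(a1, C1): Player 1 can switch to a3 (46 → 54). Not NE.
(a1, C2): Player 1 can switch to a2 (74 → 77). Not NE.
(a1, C3): Player 1 can switch to a4 (66 → 74). Not NE.
(a1, C4): Player 1 can switch to a3 (66 → 88). Not NE.
(a2, C1): Player 1 can switch to a1 (43 → 46). Not NE.
(a2, C2): Player 1 can switch to a3 (77 → 79). Not NE.
(a3, C2): Player 1 gets 79, best alternative 77; Player 2 gets 85, best alternative 65. No profitable deviation — NE.
(The remaining 9 profiles each have a profitable deviation by the same check.)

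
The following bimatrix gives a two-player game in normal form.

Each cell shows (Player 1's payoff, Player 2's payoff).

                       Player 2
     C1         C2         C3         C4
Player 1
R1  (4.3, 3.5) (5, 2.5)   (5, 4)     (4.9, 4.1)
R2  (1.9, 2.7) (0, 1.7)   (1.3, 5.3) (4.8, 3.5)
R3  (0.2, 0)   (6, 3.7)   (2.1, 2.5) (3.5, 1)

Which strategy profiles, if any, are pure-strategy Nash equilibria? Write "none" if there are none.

The pure Nash equilibria are (R1, C4); (R3, C2).

(R1, C1): Player 2 can switch to C3 (3.5 → 4). Not NE.
(R1, C2): Player 1 can switch to R3 (5 → 6). Not NE.
(R1, C3): Player 2 can switch to C4 (4 → 4.1). Not NE.
(R1, C4): Player 1 gets 4.9, best alternative 4.8; Player 2 gets 4.1, best alternative 4. No profitable deviation — NE.
(R2, C1): Player 1 can switch to R1 (1.9 → 4.3). Not NE.
(R2, C2): Player 1 can switch to R1 (0 → 5). Not NE.
(R2, C3): Player 1 can switch to R1 (1.3 → 5). Not NE.
(R2, C4): Player 1 can switch to R1 (4.8 → 4.9). Not NE.
(R3, C1): Player 1 can switch to R1 (0.2 → 4.3). Not NE.
(R3, C2): Player 1 gets 6, best alternative 5; Player 2 gets 3.7, best alternative 2.5. No profitable deviation — NE.
(The remaining 2 profiles each have a profitable deviation by the same check.)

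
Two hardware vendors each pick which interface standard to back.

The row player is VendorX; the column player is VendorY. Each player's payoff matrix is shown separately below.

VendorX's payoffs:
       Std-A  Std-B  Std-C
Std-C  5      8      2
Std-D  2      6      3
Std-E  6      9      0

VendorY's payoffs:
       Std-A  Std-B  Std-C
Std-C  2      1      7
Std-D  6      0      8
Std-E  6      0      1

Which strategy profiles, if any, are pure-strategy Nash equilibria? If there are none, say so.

(Std-C, Std-A): VendorX can switch to Std-E (5 → 6). Not NE.
(Std-C, Std-B): VendorX can switch to Std-E (8 → 9). Not NE.
(Std-C, Std-C): VendorX can switch to Std-D (2 → 3). Not NE.
(Std-D, Std-A): VendorX can switch to Std-C (2 → 5). Not NE.
(Std-D, Std-B): VendorX can switch to Std-C (6 → 8). Not NE.
(Std-D, Std-C): VendorX gets 3, best alternative 2; VendorY gets 8, best alternative 6. No profitable deviation — NE.
(Std-E, Std-A): VendorX gets 6, best alternative 5; VendorY gets 6, best alternative 1. No profitable deviation — NE.
(Std-E, Std-B): VendorY can switch to Std-A (0 → 6). Not NE.
(Std-E, Std-C): VendorX can switch to Std-C (0 → 2). Not NE.

(Std-D, Std-C); (Std-E, Std-A)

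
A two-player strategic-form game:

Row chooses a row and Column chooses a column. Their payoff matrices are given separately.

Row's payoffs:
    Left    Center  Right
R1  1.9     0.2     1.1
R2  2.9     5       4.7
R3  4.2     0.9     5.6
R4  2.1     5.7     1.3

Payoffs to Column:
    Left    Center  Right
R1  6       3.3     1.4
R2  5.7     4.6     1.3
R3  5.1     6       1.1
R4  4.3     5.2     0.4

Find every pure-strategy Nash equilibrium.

(R4, Center)

For each strategy profile, look for a profitable unilateral deviation.
(R1, Left): Row can switch to R2 (1.9 → 2.9). Not NE.
(R1, Center): Row can switch to R2 (0.2 → 5). Not NE.
(R1, Right): Row can switch to R2 (1.1 → 4.7). Not NE.
(R2, Left): Row can switch to R3 (2.9 → 4.2). Not NE.
(R2, Center): Row can switch to R4 (5 → 5.7). Not NE.
(R2, Right): Row can switch to R3 (4.7 → 5.6). Not NE.
(R3, Left): Column can switch to Center (5.1 → 6). Not NE.
(R3, Center): Row can switch to R2 (0.9 → 5). Not NE.
(R3, Right): Column can switch to Left (1.1 → 5.1). Not NE.
(R4, Left): Row can switch to R2 (2.1 → 2.9). Not NE.
(R4, Center): Row gets 5.7, best alternative 5; Column gets 5.2, best alternative 4.3. No profitable deviation — NE.
(R4, Right): Row can switch to R2 (1.3 → 4.7). Not NE.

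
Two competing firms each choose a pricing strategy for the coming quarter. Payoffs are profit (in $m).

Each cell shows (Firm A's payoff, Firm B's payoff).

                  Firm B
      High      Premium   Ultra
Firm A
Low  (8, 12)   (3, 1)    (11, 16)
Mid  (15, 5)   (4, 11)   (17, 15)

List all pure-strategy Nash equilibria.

Firm A against High: payoffs 8, 15 → best response Mid.
Firm A against Premium: payoffs 3, 4 → best response Mid.
Firm A against Ultra: payoffs 11, 17 → best response Mid.
Firm B against Low: payoffs 12, 1, 16 → best response Ultra.
Firm B against Mid: payoffs 5, 11, 15 → best response Ultra.
Mutual best responses: (Mid, Ultra).

Pure NE: (Mid, Ultra)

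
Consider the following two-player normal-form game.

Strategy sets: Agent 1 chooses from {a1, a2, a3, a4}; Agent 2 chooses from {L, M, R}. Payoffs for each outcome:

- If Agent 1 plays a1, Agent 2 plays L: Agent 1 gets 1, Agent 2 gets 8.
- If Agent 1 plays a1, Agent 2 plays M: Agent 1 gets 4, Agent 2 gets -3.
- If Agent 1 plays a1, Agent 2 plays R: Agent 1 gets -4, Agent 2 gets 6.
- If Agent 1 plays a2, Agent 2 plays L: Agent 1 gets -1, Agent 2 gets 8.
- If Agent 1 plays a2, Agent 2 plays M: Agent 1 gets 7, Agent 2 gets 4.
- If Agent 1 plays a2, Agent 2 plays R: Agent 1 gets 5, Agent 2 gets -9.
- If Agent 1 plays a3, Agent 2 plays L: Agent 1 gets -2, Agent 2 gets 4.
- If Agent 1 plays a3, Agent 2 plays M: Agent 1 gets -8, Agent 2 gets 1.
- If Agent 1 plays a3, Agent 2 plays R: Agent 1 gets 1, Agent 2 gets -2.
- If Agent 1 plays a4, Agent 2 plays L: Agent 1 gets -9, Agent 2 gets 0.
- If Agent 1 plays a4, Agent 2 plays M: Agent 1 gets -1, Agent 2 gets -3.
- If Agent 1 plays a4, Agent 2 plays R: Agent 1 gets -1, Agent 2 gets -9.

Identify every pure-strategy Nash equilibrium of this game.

(a1, L): Agent 1 gets 1, best alternative -1; Agent 2 gets 8, best alternative 6. No profitable deviation — NE.
(a1, M): Agent 1 can switch to a2 (4 → 7). Not NE.
(a1, R): Agent 1 can switch to a2 (-4 → 5). Not NE.
(a2, L): Agent 1 can switch to a1 (-1 → 1). Not NE.
(a2, M): Agent 2 can switch to L (4 → 8). Not NE.
(a2, R): Agent 2 can switch to L (-9 → 8). Not NE.
(a3, L): Agent 1 can switch to a1 (-2 → 1). Not NE.
(a3, M): Agent 1 can switch to a1 (-8 → 4). Not NE.
(a3, R): Agent 1 can switch to a2 (1 → 5). Not NE.
(a4, L): Agent 1 can switch to a1 (-9 → 1). Not NE.
(a4, M): Agent 1 can switch to a1 (-1 → 4). Not NE.
(The remaining 1 profile has a profitable deviation by the same check.)

Pure NE: (a1, L)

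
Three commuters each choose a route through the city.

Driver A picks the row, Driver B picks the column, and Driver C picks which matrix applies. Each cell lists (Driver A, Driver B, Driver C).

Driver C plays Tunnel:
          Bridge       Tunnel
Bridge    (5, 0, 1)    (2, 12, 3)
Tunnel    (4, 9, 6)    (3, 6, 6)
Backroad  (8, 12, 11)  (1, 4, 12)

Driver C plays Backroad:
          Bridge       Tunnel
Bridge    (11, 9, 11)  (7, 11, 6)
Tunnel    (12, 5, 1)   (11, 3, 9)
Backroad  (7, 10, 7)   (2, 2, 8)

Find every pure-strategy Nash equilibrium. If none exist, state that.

The unique pure-strategy Nash equilibrium is (Backroad, Bridge, Tunnel).

Mark each player's best response to every combination of opponents' strategies; a profile where every player is best-responding is a pure Nash equilibrium.
Driver A against (Bridge, Tunnel): payoffs 5, 4, 8 → best response Backroad.
Driver A against (Bridge, Backroad): payoffs 11, 12, 7 → best response Tunnel.
Driver A against (Tunnel, Tunnel): payoffs 2, 3, 1 → best response Tunnel.
Driver A against (Tunnel, Backroad): payoffs 7, 11, 2 → best response Tunnel.
Driver B against (Bridge, Tunnel): payoffs 0, 12 → best response Tunnel.
Driver B against (Bridge, Backroad): payoffs 9, 11 → best response Tunnel.
Driver B against (Tunnel, Tunnel): payoffs 9, 6 → best response Bridge.
Driver B against (Tunnel, Backroad): payoffs 5, 3 → best response Bridge.
Driver B against (Backroad, Tunnel): payoffs 12, 4 → best response Bridge.
Driver B against (Backroad, Backroad): payoffs 10, 2 → best response Bridge.
Driver C against (Bridge, Bridge): payoffs 1, 11 → best response Backroad.
Driver C against (Bridge, Tunnel): payoffs 3, 6 → best response Backroad.
Driver C against (Tunnel, Bridge): payoffs 6, 1 → best response Tunnel.
Driver C against (Tunnel, Tunnel): payoffs 6, 9 → best response Backroad.
Driver C against (Backroad, Bridge): payoffs 11, 7 → best response Tunnel.
Driver C against (Backroad, Tunnel): payoffs 12, 8 → best response Tunnel.
Mutual best responses: (Backroad, Bridge, Tunnel).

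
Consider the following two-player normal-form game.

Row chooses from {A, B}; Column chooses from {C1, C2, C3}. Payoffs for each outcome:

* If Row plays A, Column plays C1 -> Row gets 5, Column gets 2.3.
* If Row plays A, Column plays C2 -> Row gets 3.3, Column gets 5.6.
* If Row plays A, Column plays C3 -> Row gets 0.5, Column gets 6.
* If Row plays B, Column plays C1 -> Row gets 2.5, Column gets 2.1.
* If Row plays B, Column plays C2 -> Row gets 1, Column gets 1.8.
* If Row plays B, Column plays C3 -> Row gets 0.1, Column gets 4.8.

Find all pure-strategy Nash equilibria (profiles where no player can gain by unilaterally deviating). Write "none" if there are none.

Row against C1: payoffs 5, 2.5 → best response A.
Row against C2: payoffs 3.3, 1 → best response A.
Row against C3: payoffs 0.5, 0.1 → best response A.
Column against A: payoffs 2.3, 5.6, 6 → best response C3.
Column against B: payoffs 2.1, 1.8, 4.8 → best response C3.
Mutual best responses: (A, C3).

The unique pure-strategy Nash equilibrium is (A, C3).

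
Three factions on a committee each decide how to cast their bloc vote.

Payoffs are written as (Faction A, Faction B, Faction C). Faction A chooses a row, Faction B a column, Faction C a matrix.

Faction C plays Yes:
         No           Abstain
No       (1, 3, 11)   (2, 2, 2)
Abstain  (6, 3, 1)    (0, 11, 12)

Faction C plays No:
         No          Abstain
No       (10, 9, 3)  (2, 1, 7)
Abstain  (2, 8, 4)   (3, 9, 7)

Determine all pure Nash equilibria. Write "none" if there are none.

This game has no pure Nash equilibrium.

(No, No, Yes): Faction A can switch to Abstain (1 → 6). Not NE.
(No, No, No): Faction C can switch to Yes (3 → 11). Not NE.
(No, Abstain, Yes): Faction B can switch to No (2 → 3). Not NE.
(No, Abstain, No): Faction A can switch to Abstain (2 → 3). Not NE.
(Abstain, No, Yes): Faction B can switch to Abstain (3 → 11). Not NE.
(Abstain, No, No): Faction A can switch to No (2 → 10). Not NE.
(Abstain, Abstain, Yes): Faction A can switch to No (0 → 2). Not NE.
(Abstain, Abstain, No): Faction C can switch to Yes (7 → 12). Not NE.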